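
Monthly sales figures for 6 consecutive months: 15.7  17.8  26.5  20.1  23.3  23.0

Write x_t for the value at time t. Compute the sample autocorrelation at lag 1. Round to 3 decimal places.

-0.042

Mean x̄ = (15.7 + 17.8 + 26.5 + 20.1 + 23.3 + 23.0)/6 = 21.0667
Deviations from mean: -5.3667, -3.2667, 5.4333, -0.9667, 2.2333, 1.9333
Σ(x_t−x̄)(x_{t+1}−x̄) = (17.5311) + (-17.7489) + (-5.2522) + (-2.1589) + (4.3178) = -3.3111
Denominator Σ(x_t−x̄)² = 78.6533
r_1 = -3.3111 / 78.6533 = -0.042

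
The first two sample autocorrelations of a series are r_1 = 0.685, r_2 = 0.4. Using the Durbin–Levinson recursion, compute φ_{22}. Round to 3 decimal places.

-0.130

φ_{22} = (r_2 − r_1²) / (1 − r_1²)
r_1² = (0.685)² = 0.469225
Numerator = 0.4 − 0.4692 = -0.0692; denominator = 1 − 0.4692 = 0.5308
φ_{22} = -0.0692 / 0.5308 = -0.130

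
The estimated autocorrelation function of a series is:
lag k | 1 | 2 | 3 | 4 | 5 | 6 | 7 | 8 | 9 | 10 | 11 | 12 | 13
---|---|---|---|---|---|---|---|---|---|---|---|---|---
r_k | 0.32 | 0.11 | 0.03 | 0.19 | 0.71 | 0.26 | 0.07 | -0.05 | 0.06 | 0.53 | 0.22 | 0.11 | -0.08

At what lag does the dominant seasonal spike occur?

5

The largest autocorrelation is r_5 = 0.71, with a weaker echo at lag 10 (0.53); the remaining lags stay at or below 0.32. The elevated value at lag 1 (0.32), dropping to 0.11 at lag 2, reflects decaying short-term dependence rather than seasonality.
The dominant spike at lag 5 indicates a seasonal period of 5.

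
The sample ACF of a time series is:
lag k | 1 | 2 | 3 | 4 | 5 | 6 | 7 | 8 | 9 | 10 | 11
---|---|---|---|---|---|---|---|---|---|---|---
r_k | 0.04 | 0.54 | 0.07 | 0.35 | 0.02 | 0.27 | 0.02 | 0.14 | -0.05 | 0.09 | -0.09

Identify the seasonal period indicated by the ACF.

2

The largest autocorrelation is r_2 = 0.54, with weaker echoes at lags 4 (0.35) and 6 (0.27); the remaining lags stay at or below 0.14.
The dominant spike at lag 2 indicates a seasonal period of 2.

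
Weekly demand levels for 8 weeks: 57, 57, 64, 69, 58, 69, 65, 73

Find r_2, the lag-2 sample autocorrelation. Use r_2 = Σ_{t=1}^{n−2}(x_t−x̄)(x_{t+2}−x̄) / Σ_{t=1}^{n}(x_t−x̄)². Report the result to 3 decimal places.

Mean x̄ = (57 + 57 + 64 + 69 + 58 + 69 + 65 + 73)/8 = 64.0000
Deviations from mean: -7.0000, -7.0000, 0.0000, 5.0000, -6.0000, 5.0000, 1.0000, 9.0000
Σ(x_t−x̄)(x_{t+2}−x̄) = (0.0000) + (-35.0000) + (0.0000) + (25.0000) + (-6.0000) + (45.0000) = 29.0000
Denominator Σ(x_t−x̄)² = 266.0000
r_2 = 29.0000 / 266.0000 = 0.109

0.109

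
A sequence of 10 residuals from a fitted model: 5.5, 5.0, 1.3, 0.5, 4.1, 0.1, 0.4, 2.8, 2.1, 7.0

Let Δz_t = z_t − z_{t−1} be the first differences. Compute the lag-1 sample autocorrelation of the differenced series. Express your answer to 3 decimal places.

-0.239

First differences Δz: -0.5, -3.7, -0.8, 3.6, -4.0, 0.3, 2.4, -0.7, 4.9
Mean of differences = 0.1667
Numerator Σ(Δz_t−Δz̄)(Δz_{t+1}−Δz̄) = -17.6044
Denominator Σ(Δz_t−Δz̄)² = 73.6400
r_1(Δz) = -17.6044 / 73.6400 = -0.239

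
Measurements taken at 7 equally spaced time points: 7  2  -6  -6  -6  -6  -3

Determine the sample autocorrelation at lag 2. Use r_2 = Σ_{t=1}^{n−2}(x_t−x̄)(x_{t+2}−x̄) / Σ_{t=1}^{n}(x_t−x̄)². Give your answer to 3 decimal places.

Mean x̄ = (7 + 2 − 6 − 6 − 6 − 6 − 3)/7 = -2.5714
Numerator Σ_{t=1}^{5}(x_t−x̄)(x_{t+2}−x̄) = -23.5102
Denominator Σ(x_t−x̄)² = 159.7143
r_2 = -23.5102 / 159.7143 = -0.147

-0.147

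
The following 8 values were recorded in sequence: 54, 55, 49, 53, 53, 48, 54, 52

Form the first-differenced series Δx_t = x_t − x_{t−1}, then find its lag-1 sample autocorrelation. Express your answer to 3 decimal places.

-0.616

First differences Δx: 1, -6, 4, 0, -5, 6, -2
Mean of differences = -0.2857
Numerator Σ(Δx_t−Δx̄)(Δx_{t+1}−Δx̄) = -72.3673
Denominator Σ(Δx_t−Δx̄)² = 117.4286
r_1(Δx) = -72.3673 / 117.4286 = -0.616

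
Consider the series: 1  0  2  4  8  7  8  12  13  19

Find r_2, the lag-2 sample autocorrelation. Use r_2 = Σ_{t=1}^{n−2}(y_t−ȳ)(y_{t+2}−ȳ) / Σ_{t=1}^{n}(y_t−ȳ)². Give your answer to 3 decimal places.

0.349

Mean ȳ = (1 + 0 + 2 + 4 + 8 + 7 + 8 + 12 + 13 + 19)/10 = 7.4000
Numerator Σ_{t=1}^{8}(y_t−ȳ)(y_{t+2}−ȳ) = 113.0800
Denominator Σ(y_t−ȳ)² = 324.4000
r_2 = 113.0800 / 324.4000 = 0.349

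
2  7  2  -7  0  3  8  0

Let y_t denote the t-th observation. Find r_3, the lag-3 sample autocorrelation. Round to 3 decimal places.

-0.407

Mean ȳ = (2 + 7 + 2 − 7 + 0 + 3 + 8 + 0)/8 = 1.8750
Deviations from mean: 0.1250, 5.1250, 0.1250, -8.8750, -1.8750, 1.1250, 6.1250, -1.8750
Numerator Σ_{t=1}^{5}(y_t−ȳ)(y_{t+3}−ȳ) = -61.4219
Denominator Σ(y_t−ȳ)² = 150.8750
r_3 = -61.4219 / 150.8750 = -0.407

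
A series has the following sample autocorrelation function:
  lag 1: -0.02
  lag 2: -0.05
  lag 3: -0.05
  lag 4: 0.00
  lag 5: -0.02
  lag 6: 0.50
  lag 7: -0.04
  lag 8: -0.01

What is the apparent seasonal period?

6

The largest autocorrelation is r_6 = 0.50; the remaining lags stay at or below 0.00.
The dominant spike at lag 6 indicates a seasonal period of 6.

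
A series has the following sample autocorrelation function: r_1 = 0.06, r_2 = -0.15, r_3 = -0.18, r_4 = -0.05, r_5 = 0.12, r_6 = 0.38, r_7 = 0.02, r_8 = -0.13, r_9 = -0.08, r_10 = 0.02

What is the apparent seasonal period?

6

The largest autocorrelation is r_6 = 0.38; the remaining lags stay at or below 0.12.
The dominant spike at lag 6 indicates a seasonal period of 6.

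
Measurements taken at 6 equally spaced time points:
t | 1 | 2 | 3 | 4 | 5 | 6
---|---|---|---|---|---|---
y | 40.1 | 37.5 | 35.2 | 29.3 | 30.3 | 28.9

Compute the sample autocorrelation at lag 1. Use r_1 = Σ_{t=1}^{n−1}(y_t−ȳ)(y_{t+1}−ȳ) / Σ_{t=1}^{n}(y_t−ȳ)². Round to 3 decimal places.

0.487

Mean ȳ = (40.1 + 37.5 + 35.2 + 29.3 + 30.3 + 28.9)/6 = 33.5500
Numerator Σ_{t=1}^{5}(y_t−ȳ)(y_{t+1}−ȳ) = 54.3025
Denominator Σ(y_t−ȳ)² = 111.4750
r_1 = 54.3025 / 111.4750 = 0.487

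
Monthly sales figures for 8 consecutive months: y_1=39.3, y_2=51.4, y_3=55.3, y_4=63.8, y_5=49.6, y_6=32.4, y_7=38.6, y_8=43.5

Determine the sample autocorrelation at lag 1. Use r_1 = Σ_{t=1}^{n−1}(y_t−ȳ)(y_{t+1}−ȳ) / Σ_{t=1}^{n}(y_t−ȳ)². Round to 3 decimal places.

0.413

Mean ȳ = (39.3 + 51.4 + 55.3 + 63.8 + 49.6 + 32.4 + 38.6 + 43.5)/8 = 46.7375
Deviations from mean: -7.4375, 4.6625, 8.5625, 17.0625, 2.8625, -14.3375, -8.1375, -3.2375
Σ(y_t−ȳ)(y_{t+1}−ȳ) = (-34.6773) + (39.9227) + (146.0977) + (48.8414) + (-41.0411) + (116.6714) + (26.3452) = 302.1598
Denominator Σ(y_t−ȳ)² = 731.9588
r_1 = 302.1598 / 731.9588 = 0.413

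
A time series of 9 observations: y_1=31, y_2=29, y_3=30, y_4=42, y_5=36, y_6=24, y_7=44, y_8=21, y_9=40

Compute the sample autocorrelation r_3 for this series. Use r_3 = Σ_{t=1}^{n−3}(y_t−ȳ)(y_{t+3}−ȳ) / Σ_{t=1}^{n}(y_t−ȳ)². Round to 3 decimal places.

-0.006

Mean ȳ = (31 + 29 + 30 + 42 + 36 + 24 + 44 + 21 + 40)/9 = 33.0000
Numerator Σ_{t=1}^{6}(y_t−ȳ)(y_{t+3}−ȳ) = -3.0000
Denominator Σ(y_t−ȳ)² = 514.0000
r_3 = -3.0000 / 514.0000 = -0.006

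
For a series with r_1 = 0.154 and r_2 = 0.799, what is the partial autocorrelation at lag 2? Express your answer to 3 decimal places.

0.794

φ_{22} = (r_2 − r_1²) / (1 − r_1²)
r_1² = (0.154)² = 0.023716
Numerator = 0.799 − 0.0237 = 0.7753; denominator = 1 − 0.0237 = 0.9763
φ_{22} = 0.7753 / 0.9763 = 0.794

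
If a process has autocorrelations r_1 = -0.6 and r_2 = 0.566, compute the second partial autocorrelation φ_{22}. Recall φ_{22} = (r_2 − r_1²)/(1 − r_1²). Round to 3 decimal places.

0.322

φ_{22} = (r_2 − r_1²) / (1 − r_1²)
r_1² = (-0.6)² = 0.36
Numerator = 0.566 − 0.3600 = 0.2060; denominator = 1 − 0.3600 = 0.6400
φ_{22} = 0.2060 / 0.6400 = 0.322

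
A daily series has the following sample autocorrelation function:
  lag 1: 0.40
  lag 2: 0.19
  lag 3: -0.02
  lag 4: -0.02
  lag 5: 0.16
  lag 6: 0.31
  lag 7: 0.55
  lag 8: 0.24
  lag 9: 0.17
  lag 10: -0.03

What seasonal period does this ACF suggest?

The largest autocorrelation is r_7 = 0.55; the remaining lags stay at or below 0.40. The elevated value at lag 1 (0.40), dropping to 0.19 at lag 2, reflects decaying short-term dependence rather than seasonality.
The dominant spike at lag 7 indicates a seasonal period of 7.

7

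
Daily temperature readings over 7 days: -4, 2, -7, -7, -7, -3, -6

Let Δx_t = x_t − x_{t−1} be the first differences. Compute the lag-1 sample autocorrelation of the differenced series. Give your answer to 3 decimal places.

First differences Δx: 6, -9, 0, 0, 4, -3
Mean of differences = -0.3333
Numerator Σ(Δx_t−Δx̄)(Δx_{t+1}−Δx̄) = -67.7778
Denominator Σ(Δx_t−Δx̄)² = 141.3333
r_1(Δx) = -67.7778 / 141.3333 = -0.480

-0.480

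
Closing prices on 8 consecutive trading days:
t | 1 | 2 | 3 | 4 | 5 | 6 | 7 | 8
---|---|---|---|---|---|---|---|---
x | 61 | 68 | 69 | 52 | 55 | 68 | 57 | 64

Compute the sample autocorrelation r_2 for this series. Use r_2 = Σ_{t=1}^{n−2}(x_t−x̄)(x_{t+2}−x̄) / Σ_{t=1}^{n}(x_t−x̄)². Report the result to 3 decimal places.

Mean x̄ = (61 + 68 + 69 + 52 + 55 + 68 + 57 + 64)/8 = 61.7500
Deviations from mean: -0.7500, 6.2500, 7.2500, -9.7500, -6.7500, 6.2500, -4.7500, 2.2500
Σ(x_t−x̄)(x_{t+2}−x̄) = (-5.4375) + (-60.9375) + (-48.9375) + (-60.9375) + (32.0625) + (14.0625) = -130.1250
Denominator Σ(x_t−x̄)² = 299.5000
r_2 = -130.1250 / 299.5000 = -0.434

-0.434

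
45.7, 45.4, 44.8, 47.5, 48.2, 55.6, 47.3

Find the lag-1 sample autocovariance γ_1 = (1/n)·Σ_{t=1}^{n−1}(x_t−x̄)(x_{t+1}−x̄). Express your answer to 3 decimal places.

Mean x̄ = (45.7 + 45.4 + 44.8 + 47.5 + 48.2 + 55.6 + 47.3)/7 = 47.7857
Deviations: -2.0857, -2.3857, -2.9857, -0.2857, 0.4143, 7.8143, -0.4857
Σ_{t=1}^{6}(x_t−x̄)(x_{t+1}−x̄) = 12.2755
γ_1 = 12.2755 / 7 = 1.754

1.754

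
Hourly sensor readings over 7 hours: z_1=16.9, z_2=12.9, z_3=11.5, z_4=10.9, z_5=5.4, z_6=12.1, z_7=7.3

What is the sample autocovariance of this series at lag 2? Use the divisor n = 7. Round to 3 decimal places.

Mean z̄ = (16.9 + 12.9 + 11.5 + 10.9 + 5.4 + 12.1 + 7.3)/7 = 11.0000
Deviations: 5.9000, 1.9000, 0.5000, -0.1000, -5.6000, 1.1000, -3.7000
Σ_{t=1}^{5}(z_t−z̄)(z_{t+2}−z̄) = 20.5700
γ_2 = 20.5700 / 7 = 2.939

2.939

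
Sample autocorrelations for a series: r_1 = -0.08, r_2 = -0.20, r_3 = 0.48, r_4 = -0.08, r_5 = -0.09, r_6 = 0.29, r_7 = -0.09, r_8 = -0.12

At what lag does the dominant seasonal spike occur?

The largest autocorrelation is r_3 = 0.48, with a weaker echo at lag 6 (0.29); the remaining lags stay at or below -0.08.
The dominant spike at lag 3 indicates a seasonal period of 3.

3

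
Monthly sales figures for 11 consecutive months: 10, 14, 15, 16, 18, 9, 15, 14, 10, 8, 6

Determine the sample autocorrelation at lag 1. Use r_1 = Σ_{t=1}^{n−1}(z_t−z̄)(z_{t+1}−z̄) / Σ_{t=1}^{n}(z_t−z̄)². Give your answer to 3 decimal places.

0.287

Mean z̄ = (10 + 14 + 15 + 16 + 18 + 9 + 15 + 14 + 10 + 8 + 6)/11 = 12.2727
Numerator Σ_{t=1}^{10}(z_t−z̄)(z_{t+1}−z̄) = 41.9256
Denominator Σ(z_t−z̄)² = 146.1818
r_1 = 41.9256 / 146.1818 = 0.287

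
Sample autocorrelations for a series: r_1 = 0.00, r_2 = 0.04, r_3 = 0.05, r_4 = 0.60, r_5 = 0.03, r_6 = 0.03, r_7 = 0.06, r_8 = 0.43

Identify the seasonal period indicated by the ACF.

4

The largest autocorrelation is r_4 = 0.60, with a weaker echo at lag 8 (0.43); the remaining lags stay at or below 0.06.
The dominant spike at lag 4 indicates a seasonal period of 4.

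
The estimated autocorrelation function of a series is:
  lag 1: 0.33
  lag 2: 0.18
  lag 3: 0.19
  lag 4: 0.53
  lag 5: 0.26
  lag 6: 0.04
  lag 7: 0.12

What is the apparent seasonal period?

The largest autocorrelation is r_4 = 0.53; the remaining lags stay at or below 0.33. The elevated value at lag 1 (0.33), dropping to 0.18 at lag 2, reflects decaying short-term dependence rather than seasonality.
The dominant spike at lag 4 indicates a seasonal period of 4.

4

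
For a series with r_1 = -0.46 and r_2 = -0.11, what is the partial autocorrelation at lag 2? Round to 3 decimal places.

-0.408

φ_{22} = (r_2 − r_1²) / (1 − r_1²)
r_1² = (-0.46)² = 0.2116
Numerator = -0.11 − 0.2116 = -0.3216; denominator = 1 − 0.2116 = 0.7884
φ_{22} = -0.3216 / 0.7884 = -0.408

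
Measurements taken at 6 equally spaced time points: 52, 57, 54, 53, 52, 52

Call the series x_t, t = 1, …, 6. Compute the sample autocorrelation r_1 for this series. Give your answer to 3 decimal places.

Mean x̄ = (52 + 57 + 54 + 53 + 52 + 52)/6 = 53.3333
Σ(x_t−x̄)(x_{t+1}−x̄) = (-4.8889) + (2.4444) + (-0.2222) + (0.4444) + (1.7778) = -0.4444
Denominator Σ(x_t−x̄)² = 19.3333
r_1 = -0.4444 / 19.3333 = -0.023

-0.023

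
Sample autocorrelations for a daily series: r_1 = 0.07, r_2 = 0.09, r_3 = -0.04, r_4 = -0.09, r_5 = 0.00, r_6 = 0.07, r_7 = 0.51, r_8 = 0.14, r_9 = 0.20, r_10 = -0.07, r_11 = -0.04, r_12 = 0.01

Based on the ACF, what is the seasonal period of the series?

The largest autocorrelation is r_7 = 0.51; the remaining lags stay at or below 0.20.
The dominant spike at lag 7 indicates a seasonal period of 7.

7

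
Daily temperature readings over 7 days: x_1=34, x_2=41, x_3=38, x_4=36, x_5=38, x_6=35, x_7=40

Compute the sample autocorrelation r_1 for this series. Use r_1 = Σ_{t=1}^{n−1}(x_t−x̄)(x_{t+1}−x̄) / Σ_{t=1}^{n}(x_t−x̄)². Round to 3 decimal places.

-0.490

Mean x̄ = (34 + 41 + 38 + 36 + 38 + 35 + 40)/7 = 37.4286
Σ(x_t−x̄)(x_{t+1}−x̄) = (-12.2449) + (2.0408) + (-0.8163) + (-0.8163) + (-1.3878) + (-6.2449) = -19.4694
Denominator Σ(x_t−x̄)² = 39.7143
r_1 = -19.4694 / 39.7143 = -0.490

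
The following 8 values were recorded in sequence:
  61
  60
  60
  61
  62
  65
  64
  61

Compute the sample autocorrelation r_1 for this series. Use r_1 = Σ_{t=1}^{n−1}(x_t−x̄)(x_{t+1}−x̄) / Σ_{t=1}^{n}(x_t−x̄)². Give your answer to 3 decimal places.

Mean x̄ = (61 + 60 + 60 + 61 + 62 + 65 + 64 + 61)/8 = 61.7500
Deviations from mean: -0.7500, -1.7500, -1.7500, -0.7500, 0.2500, 3.2500, 2.2500, -0.7500
Σ(x_t−x̄)(x_{t+1}−x̄) = (1.3125) + (3.0625) + (1.3125) + (-0.1875) + (0.8125) + (7.3125) + (-1.6875) = 11.9375
Denominator Σ(x_t−x̄)² = 23.5000
r_1 = 11.9375 / 23.5000 = 0.508

0.508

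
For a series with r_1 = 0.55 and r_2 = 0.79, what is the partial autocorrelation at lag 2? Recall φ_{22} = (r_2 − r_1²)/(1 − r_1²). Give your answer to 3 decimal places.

0.699

φ_{22} = (r_2 − r_1²) / (1 − r_1²)
r_1² = (0.55)² = 0.3025
Numerator = 0.79 − 0.3025 = 0.4875; denominator = 1 − 0.3025 = 0.6975
φ_{22} = 0.4875 / 0.6975 = 0.699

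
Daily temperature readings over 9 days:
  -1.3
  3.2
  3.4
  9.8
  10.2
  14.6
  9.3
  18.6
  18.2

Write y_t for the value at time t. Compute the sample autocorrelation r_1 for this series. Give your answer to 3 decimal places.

Mean ȳ = (-1.3 + 3.2 + 3.4 + 9.8 + 10.2 + 14.6 + 9.3 + 18.6 + 18.2)/9 = 9.5556
Numerator Σ_{t=1}^{8}(y_t−ȳ)(y_{t+1}−ȳ) = 184.6025
Denominator Σ(y_t−ȳ)² = 378.6422
r_1 = 184.6025 / 378.6422 = 0.488

0.488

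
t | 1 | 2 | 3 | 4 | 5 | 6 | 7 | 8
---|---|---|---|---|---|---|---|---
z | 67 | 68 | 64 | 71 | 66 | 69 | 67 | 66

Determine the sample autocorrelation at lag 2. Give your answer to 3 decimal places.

Mean z̄ = (67 + 68 + 64 + 71 + 66 + 69 + 67 + 66)/8 = 67.2500
Numerator Σ_{t=1}^{6}(z_t−z̄)(z_{t+2}−z̄) = 12.3750
Denominator Σ(z_t−z̄)² = 31.5000
r_2 = 12.3750 / 31.5000 = 0.393

0.393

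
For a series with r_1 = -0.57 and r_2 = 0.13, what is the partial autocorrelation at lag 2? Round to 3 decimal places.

-0.289

φ_{22} = (r_2 − r_1²) / (1 − r_1²)
r_1² = (-0.57)² = 0.3249
Numerator = 0.13 − 0.3249 = -0.1949; denominator = 1 − 0.3249 = 0.6751
φ_{22} = -0.1949 / 0.6751 = -0.289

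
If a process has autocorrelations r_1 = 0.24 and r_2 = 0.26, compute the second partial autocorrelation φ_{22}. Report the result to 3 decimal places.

φ_{22} = (r_2 − r_1²) / (1 − r_1²)
r_1² = (0.24)² = 0.0576
Numerator = 0.26 − 0.0576 = 0.2024; denominator = 1 − 0.0576 = 0.9424
φ_{22} = 0.2024 / 0.9424 = 0.215

0.215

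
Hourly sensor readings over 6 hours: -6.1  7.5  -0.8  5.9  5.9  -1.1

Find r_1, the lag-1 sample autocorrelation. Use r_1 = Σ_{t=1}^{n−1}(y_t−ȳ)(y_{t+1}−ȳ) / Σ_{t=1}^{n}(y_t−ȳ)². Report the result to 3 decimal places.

-0.463

Mean ȳ = (-6.1 + 7.5 − 0.8 + 5.9 + 5.9 − 1.1)/6 = 1.8833
Deviations from mean: -7.9833, 5.6167, -2.6833, 4.0167, 4.0167, -2.9833
Numerator Σ_{t=1}^{5}(y_t−ȳ)(y_{t+1}−ȳ) = -66.5386
Denominator Σ(y_t−ȳ)² = 143.6483
r_1 = -66.5386 / 143.6483 = -0.463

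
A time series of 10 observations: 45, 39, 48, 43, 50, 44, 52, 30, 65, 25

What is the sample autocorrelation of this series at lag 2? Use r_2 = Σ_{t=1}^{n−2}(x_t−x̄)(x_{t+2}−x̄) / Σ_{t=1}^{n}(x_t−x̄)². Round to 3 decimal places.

0.451

Mean x̄ = (45 + 39 + 48 + 43 + 50 + 44 + 52 + 30 + 65 + 25)/10 = 44.1000
Numerator Σ_{t=1}^{8}(x_t−x̄)(x_{t+2}−x̄) = 514.6800
Denominator Σ(x_t−x̄)² = 1140.9000
r_2 = 514.6800 / 1140.9000 = 0.451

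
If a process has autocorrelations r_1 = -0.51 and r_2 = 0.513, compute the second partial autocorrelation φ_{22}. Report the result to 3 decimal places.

0.342

φ_{22} = (r_2 − r_1²) / (1 − r_1²)
r_1² = (-0.51)² = 0.2601
Numerator = 0.513 − 0.2601 = 0.2529; denominator = 1 − 0.2601 = 0.7399
φ_{22} = 0.2529 / 0.7399 = 0.342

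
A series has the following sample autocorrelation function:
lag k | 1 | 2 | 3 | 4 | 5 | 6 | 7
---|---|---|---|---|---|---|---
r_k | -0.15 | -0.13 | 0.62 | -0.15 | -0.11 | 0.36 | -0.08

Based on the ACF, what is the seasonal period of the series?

The largest autocorrelation is r_3 = 0.62, with a weaker echo at lag 6 (0.36); the remaining lags stay at or below -0.08.
The dominant spike at lag 3 indicates a seasonal period of 3.

3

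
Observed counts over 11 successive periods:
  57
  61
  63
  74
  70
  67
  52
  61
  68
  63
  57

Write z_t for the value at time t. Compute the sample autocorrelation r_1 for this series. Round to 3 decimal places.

Mean z̄ = (57 + 61 + 63 + 74 + 70 + 67 + 52 + 61 + 68 + 63 + 57)/11 = 63.0000
Numerator Σ_{t=1}^{10}(z_t−z̄)(z_{t+1}−z̄) = 85.0000
Denominator Σ(z_t−z̄)² = 412.0000
r_1 = 85.0000 / 412.0000 = 0.206

0.206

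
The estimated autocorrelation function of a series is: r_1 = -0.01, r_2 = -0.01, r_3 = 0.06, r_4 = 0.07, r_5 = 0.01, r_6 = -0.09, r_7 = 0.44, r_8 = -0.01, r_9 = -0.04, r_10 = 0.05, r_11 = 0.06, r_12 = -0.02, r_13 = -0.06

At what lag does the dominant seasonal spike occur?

7

The largest autocorrelation is r_7 = 0.44; the remaining lags stay at or below 0.07.
The dominant spike at lag 7 indicates a seasonal period of 7.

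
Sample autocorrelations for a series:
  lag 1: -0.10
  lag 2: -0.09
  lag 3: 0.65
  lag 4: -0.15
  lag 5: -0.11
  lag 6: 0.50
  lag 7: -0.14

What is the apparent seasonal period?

The largest autocorrelation is r_3 = 0.65, with a weaker echo at lag 6 (0.50); the remaining lags stay at or below -0.09.
The dominant spike at lag 3 indicates a seasonal period of 3.

3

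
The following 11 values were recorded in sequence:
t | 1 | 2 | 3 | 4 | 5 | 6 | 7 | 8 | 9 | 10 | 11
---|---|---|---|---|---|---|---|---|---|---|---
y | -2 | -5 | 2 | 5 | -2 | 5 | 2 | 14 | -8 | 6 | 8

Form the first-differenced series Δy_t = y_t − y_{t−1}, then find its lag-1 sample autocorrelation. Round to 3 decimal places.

First differences Δy: -3, 7, 3, -7, 7, -3, 12, -22, 14, 2
Mean of differences = 1.0000
Numerator Σ(Δy_t−Δȳ)(Δy_{t+1}−Δȳ) = -683.0000
Denominator Σ(Δy_t−Δȳ)² = 992.0000
r_1(Δy) = -683.0000 / 992.0000 = -0.689

-0.689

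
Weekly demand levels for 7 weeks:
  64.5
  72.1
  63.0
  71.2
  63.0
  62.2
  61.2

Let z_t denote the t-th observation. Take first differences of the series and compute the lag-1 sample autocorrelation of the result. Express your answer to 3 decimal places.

-0.762

First differences Δz: 7.6, -9.1, 8.2, -8.2, -0.8, -1.0
Mean of differences = -0.5500
Numerator Σ(Δz_t−Δz̄)(Δz_{t+1}−Δz̄) = -209.4075
Denominator Σ(Δz_t−Δz̄)² = 274.8750
r_1(Δz) = -209.4075 / 274.8750 = -0.762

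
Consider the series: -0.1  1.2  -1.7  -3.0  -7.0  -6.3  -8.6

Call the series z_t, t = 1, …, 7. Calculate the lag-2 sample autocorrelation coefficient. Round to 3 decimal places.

Mean z̄ = (-0.1 + 1.2 − 1.7 − 3.0 − 7.0 − 6.3 − 8.6)/7 = -3.6429
Deviations from mean: 3.5429, 4.8429, 1.9429, 0.6429, -3.3571, -2.6571, -4.9571
Numerator Σ_{t=1}^{5}(z_t−z̄)(z_{t+2}−z̄) = 18.4078
Denominator Σ(z_t−z̄)² = 83.0971
r_2 = 18.4078 / 83.0971 = 0.222

0.222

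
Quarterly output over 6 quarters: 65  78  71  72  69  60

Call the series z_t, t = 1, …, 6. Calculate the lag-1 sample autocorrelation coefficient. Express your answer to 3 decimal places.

Mean z̄ = (65 + 78 + 71 + 72 + 69 + 60)/6 = 69.1667
Σ(z_t−z̄)(z_{t+1}−z̄) = (-36.8056) + (16.1944) + (5.1944) + (-0.4722) + (1.5278) = -14.3611
Denominator Σ(z_t−z̄)² = 190.8333
r_1 = -14.3611 / 190.8333 = -0.075

-0.075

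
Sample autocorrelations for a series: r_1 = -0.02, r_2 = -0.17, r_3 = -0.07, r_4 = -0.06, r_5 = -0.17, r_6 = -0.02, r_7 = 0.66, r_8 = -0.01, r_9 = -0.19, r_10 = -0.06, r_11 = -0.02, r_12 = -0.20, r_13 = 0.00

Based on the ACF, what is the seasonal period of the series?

The largest autocorrelation is r_7 = 0.66; the remaining lags stay at or below 0.00.
The dominant spike at lag 7 indicates a seasonal period of 7.

7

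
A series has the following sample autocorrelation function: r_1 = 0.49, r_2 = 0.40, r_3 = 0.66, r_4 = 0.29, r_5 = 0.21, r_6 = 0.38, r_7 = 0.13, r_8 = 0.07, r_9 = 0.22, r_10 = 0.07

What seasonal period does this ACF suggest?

3

The largest autocorrelation is r_3 = 0.66; the remaining lags stay at or below 0.49. The elevated value at lag 1 (0.49), dropping to 0.40 at lag 2, reflects decaying short-term dependence rather than seasonality.
The dominant spike at lag 3 indicates a seasonal period of 3.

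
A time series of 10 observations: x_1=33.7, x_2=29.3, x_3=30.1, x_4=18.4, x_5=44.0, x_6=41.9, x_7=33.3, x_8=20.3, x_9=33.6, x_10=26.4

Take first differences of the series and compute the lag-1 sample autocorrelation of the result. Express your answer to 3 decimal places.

First differences Δx: -4.4, 0.8, -11.7, 25.6, -2.1, -8.6, -13.0, 13.3, -7.2
Mean of differences = -0.8111
Numerator Σ(Δx_t−Δx̄)(Δx_{t+1}−Δx̄) = -502.1301
Denominator Σ(Δx_t−Δx̄)² = 1282.4289
r_1(Δx) = -502.1301 / 1282.4289 = -0.392

-0.392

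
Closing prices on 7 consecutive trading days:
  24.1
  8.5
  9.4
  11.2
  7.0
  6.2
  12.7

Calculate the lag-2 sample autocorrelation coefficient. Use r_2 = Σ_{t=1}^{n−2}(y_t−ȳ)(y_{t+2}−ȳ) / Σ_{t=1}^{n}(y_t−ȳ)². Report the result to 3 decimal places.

Mean ȳ = (24.1 + 8.5 + 9.4 + 11.2 + 7.0 + 6.2 + 12.7)/7 = 11.3000
Deviations from mean: 12.8000, -2.8000, -1.9000, -0.1000, -4.3000, -5.1000, 1.4000
Σ(y_t−ȳ)(y_{t+2}−ȳ) = (-24.3200) + (0.2800) + (8.1700) + (0.5100) + (-6.0200) = -21.3800
Denominator Σ(y_t−ȳ)² = 221.7600
r_2 = -21.3800 / 221.7600 = -0.096

-0.096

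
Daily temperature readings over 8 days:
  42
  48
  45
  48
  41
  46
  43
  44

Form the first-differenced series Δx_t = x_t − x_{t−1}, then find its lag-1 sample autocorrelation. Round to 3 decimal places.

First differences Δx: 6, -3, 3, -7, 5, -3, 1
Mean of differences = 0.2857
Numerator Σ(Δx_t−Δx̄)(Δx_{t+1}−Δx̄) = -99.6531
Denominator Σ(Δx_t−Δx̄)² = 137.4286
r_1(Δx) = -99.6531 / 137.4286 = -0.725

-0.725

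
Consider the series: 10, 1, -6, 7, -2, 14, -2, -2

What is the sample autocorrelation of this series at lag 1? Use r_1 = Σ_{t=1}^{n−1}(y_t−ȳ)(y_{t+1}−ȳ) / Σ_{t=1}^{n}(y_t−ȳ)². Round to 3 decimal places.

Mean ȳ = (10 + 1 − 6 + 7 − 2 + 14 − 2 − 2)/8 = 2.5000
Deviations from mean: 7.5000, -1.5000, -8.5000, 4.5000, -4.5000, 11.5000, -4.5000, -4.5000
Numerator Σ_{t=1}^{7}(y_t−ȳ)(y_{t+1}−ȳ) = -140.2500
Denominator Σ(y_t−ȳ)² = 344.0000
r_1 = -140.2500 / 344.0000 = -0.408

-0.408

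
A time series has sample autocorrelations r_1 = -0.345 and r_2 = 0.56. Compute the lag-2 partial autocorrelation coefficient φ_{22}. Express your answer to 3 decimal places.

φ_{22} = (r_2 − r_1²) / (1 − r_1²)
r_1² = (-0.345)² = 0.119025
Numerator = 0.56 − 0.1190 = 0.4410; denominator = 1 − 0.1190 = 0.8810
φ_{22} = 0.4410 / 0.8810 = 0.501

0.501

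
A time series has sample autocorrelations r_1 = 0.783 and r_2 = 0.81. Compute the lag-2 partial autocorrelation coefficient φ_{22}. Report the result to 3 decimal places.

φ_{22} = (r_2 − r_1²) / (1 − r_1²)
r_1² = (0.783)² = 0.613089
Numerator = 0.81 − 0.6131 = 0.1969; denominator = 1 − 0.6131 = 0.3869
φ_{22} = 0.1969 / 0.3869 = 0.509

0.509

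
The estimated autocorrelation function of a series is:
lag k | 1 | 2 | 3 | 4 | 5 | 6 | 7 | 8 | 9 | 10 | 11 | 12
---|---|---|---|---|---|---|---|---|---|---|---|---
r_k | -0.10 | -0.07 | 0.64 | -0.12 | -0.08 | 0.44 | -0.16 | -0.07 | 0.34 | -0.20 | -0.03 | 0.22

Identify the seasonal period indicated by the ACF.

The largest autocorrelation is r_3 = 0.64, with weaker echoes at lags 6 (0.44), 9 (0.34) and 12 (0.22); the remaining lags stay at or below -0.03.
The dominant spike at lag 3 indicates a seasonal period of 3.

3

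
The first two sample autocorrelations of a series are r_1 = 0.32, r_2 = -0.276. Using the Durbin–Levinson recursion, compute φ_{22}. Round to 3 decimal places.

-0.422

φ_{22} = (r_2 − r_1²) / (1 − r_1²)
r_1² = (0.32)² = 0.1024
Numerator = -0.276 − 0.1024 = -0.3784; denominator = 1 − 0.1024 = 0.8976
φ_{22} = -0.3784 / 0.8976 = -0.422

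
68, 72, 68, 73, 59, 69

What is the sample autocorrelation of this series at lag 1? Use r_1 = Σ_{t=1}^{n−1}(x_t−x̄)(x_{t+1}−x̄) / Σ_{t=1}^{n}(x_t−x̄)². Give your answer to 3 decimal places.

-0.440

Mean x̄ = (68 + 72 + 68 + 73 + 59 + 69)/6 = 68.1667
Σ(x_t−x̄)(x_{t+1}−x̄) = (-0.6389) + (-0.6389) + (-0.8056) + (-44.3056) + (-7.6389) = -54.0278
Denominator Σ(x_t−x̄)² = 122.8333
r_1 = -54.0278 / 122.8333 = -0.440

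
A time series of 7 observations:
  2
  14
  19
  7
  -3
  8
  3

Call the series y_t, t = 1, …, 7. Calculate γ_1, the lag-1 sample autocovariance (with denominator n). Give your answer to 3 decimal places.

4.793

Mean ȳ = (2 + 14 + 19 + 7 − 3 + 8 + 3)/7 = 7.1429
Deviations: -5.1429, 6.8571, 11.8571, -0.1429, -10.1429, 0.8571, -4.1429
Σ_{t=1}^{6}(y_t−ȳ)(y_{t+1}−ȳ) = 33.5510
γ_1 = 33.5510 / 7 = 4.793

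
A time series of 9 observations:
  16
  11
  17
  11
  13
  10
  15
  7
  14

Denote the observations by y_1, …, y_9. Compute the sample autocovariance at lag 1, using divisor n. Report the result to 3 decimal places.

Mean ȳ = (16 + 11 + 17 + 11 + 13 + 10 + 15 + 7 + 14)/9 = 12.6667
Σ_{t=1}^{8}(y_t−ȳ)(y_{t+1}−ȳ) = -48.4444
γ_1 = -48.4444 / 9 = -5.383

-5.383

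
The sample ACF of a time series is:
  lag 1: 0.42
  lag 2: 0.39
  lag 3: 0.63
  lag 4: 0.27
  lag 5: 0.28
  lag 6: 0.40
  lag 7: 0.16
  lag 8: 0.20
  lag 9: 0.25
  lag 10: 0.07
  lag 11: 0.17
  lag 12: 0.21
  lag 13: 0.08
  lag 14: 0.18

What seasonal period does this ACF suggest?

3

The largest autocorrelation is r_3 = 0.63; the remaining lags stay at or below 0.42. The elevated value at lag 1 (0.42), dropping to 0.39 at lag 2, reflects decaying short-term dependence rather than seasonality.
The dominant spike at lag 3 indicates a seasonal period of 3.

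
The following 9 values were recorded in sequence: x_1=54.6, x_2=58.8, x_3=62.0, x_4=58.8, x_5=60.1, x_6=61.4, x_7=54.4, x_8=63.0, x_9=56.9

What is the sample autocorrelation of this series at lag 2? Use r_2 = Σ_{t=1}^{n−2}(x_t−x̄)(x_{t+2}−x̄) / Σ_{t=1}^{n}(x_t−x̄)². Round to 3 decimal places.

0.052

Mean x̄ = (54.6 + 58.8 + 62.0 + 58.8 + 60.1 + 61.4 + 54.4 + 63.0 + 56.9)/9 = 58.8889
Σ(x_t−x̄)(x_{t+2}−x̄) = (-13.3432) + (0.0079) + (3.7679) + (-0.2232) + (-5.4365) + (10.3235) + (8.9279) = 4.0242
Denominator Σ(x_t−x̄)² = 76.8689
r_2 = 4.0242 / 76.8689 = 0.052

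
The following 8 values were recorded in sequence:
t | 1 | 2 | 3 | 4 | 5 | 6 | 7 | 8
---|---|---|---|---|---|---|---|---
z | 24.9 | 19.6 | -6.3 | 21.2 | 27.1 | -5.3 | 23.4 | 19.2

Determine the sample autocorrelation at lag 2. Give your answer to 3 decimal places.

-0.429

Mean z̄ = (24.9 + 19.6 − 6.3 + 21.2 + 27.1 − 5.3 + 23.4 + 19.2)/8 = 15.4750
Σ(z_t−z̄)(z_{t+2}−z̄) = (-205.2294) + (23.6156) + (-253.1344) + (-118.9369) + (92.1281) + (-77.3869) = -538.9438
Denominator Σ(z_t−z̄)² = 1256.1950
r_2 = -538.9438 / 1256.1950 = -0.429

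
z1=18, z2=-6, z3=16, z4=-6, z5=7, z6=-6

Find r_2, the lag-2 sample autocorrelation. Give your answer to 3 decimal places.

Mean z̄ = (18 − 6 + 16 − 6 + 7 − 6)/6 = 3.8333
Deviations from mean: 14.1667, -9.8333, 12.1667, -9.8333, 3.1667, -9.8333
Σ(z_t−z̄)(z_{t+2}−z̄) = (172.3611) + (96.6944) + (38.5278) + (96.6944) = 404.2778
Denominator Σ(z_t−z̄)² = 648.8333
r_2 = 404.2778 / 648.8333 = 0.623

0.623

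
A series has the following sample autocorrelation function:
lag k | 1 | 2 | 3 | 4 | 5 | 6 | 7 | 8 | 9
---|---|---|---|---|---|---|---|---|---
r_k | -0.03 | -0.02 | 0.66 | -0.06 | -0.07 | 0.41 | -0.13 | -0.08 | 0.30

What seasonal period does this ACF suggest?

The largest autocorrelation is r_3 = 0.66, with weaker echoes at lags 6 (0.41) and 9 (0.30); the remaining lags stay at or below -0.02.
The dominant spike at lag 3 indicates a seasonal period of 3.

3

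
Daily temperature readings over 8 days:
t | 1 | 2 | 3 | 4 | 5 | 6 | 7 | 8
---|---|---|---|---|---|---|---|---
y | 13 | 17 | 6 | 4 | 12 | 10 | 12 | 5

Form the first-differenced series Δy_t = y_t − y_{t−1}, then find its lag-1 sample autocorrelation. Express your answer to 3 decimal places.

First differences Δy: 4, -11, -2, 8, -2, 2, -7
Mean of differences = -1.1429
Numerator Σ(Δy_t−Δȳ)(Δy_{t+1}−Δȳ) = -79.0204
Denominator Σ(Δy_t−Δȳ)² = 252.8571
r_1(Δy) = -79.0204 / 252.8571 = -0.313

-0.313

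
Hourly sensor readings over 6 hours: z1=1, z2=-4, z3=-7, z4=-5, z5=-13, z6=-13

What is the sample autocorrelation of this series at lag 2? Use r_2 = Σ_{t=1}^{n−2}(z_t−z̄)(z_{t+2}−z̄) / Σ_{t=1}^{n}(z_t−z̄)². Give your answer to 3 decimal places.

-0.043

Mean z̄ = (1 − 4 − 7 − 5 − 13 − 13)/6 = -6.8333
Σ(z_t−z̄)(z_{t+2}−z̄) = (-1.3056) + (5.1944) + (1.0278) + (-11.3056) = -6.3889
Denominator Σ(z_t−z̄)² = 148.8333
r_2 = -6.3889 / 148.8333 = -0.043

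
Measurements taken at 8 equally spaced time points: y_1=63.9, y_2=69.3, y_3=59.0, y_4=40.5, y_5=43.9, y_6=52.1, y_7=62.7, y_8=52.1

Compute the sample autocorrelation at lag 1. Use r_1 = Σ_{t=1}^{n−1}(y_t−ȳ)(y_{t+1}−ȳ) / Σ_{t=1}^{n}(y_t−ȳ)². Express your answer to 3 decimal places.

0.390

Mean ȳ = (63.9 + 69.3 + 59.0 + 40.5 + 43.9 + 52.1 + 62.7 + 52.1)/8 = 55.4375
Deviations from mean: 8.4625, 13.8625, 3.5625, -14.9375, -11.5375, -3.3375, 7.2625, -3.3375
Σ(y_t−ȳ)(y_{t+1}−ȳ) = (117.3114) + (49.3852) + (-53.2148) + (172.3414) + (38.5064) + (-24.2386) + (-24.2386) = 275.8523
Denominator Σ(y_t−ȳ)² = 707.7388
r_1 = 275.8523 / 707.7388 = 0.390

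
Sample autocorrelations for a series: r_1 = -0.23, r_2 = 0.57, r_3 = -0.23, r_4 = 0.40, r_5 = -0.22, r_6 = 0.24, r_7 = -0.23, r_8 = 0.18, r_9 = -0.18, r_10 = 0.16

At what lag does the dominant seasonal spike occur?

The largest autocorrelation is r_2 = 0.57, with weaker echoes at lags 4 (0.40), 6 (0.24), 8 (0.18) and 10 (0.16); the remaining lags stay at or below -0.18.
The dominant spike at lag 2 indicates a seasonal period of 2.

2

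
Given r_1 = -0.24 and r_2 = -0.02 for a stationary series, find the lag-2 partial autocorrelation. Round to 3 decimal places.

φ_{22} = (r_2 − r_1²) / (1 − r_1²)
r_1² = (-0.24)² = 0.0576
Numerator = -0.02 − 0.0576 = -0.0776; denominator = 1 − 0.0576 = 0.9424
φ_{22} = -0.0776 / 0.9424 = -0.082

-0.082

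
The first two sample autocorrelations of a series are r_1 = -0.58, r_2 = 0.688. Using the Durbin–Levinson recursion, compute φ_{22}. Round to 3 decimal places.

φ_{22} = (r_2 − r_1²) / (1 − r_1²)
r_1² = (-0.58)² = 0.3364
Numerator = 0.688 − 0.3364 = 0.3516; denominator = 1 − 0.3364 = 0.6636
φ_{22} = 0.3516 / 0.6636 = 0.530

0.530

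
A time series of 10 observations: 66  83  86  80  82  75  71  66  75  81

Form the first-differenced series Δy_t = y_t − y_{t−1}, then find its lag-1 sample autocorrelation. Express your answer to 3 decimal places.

0.143

First differences Δy: 17, 3, -6, 2, -7, -4, -5, 9, 6
Mean of differences = 1.6667
Numerator Σ(Δy_t−Δȳ)(Δy_{t+1}−Δȳ) = 74.5556
Denominator Σ(Δy_t−Δȳ)² = 520.0000
r_1(Δy) = 74.5556 / 520.0000 = 0.143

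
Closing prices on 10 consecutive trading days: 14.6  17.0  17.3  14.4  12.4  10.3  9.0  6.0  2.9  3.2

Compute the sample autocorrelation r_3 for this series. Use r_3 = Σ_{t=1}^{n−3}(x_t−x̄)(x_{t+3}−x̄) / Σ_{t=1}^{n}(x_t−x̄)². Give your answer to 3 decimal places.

0.094

Mean x̄ = (14.6 + 17.0 + 17.3 + 14.4 + 12.4 + 10.3 + 9.0 + 6.0 + 2.9 + 3.2)/10 = 10.7100
Σ(x_t−x̄)(x_{t+3}−x̄) = (14.3541) + (10.6301) + (-2.7019) + (-6.3099) + (-7.9599) + (3.2021) + (12.8421) = 24.0567
Denominator Σ(x_t−x̄)² = 257.2690
r_3 = 24.0567 / 257.2690 = 0.094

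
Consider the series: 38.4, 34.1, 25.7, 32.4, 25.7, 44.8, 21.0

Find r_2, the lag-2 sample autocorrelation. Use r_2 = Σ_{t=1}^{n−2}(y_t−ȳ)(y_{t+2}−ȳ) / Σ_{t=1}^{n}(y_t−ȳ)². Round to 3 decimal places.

0.174

Mean ȳ = (38.4 + 34.1 + 25.7 + 32.4 + 25.7 + 44.8 + 21.0)/7 = 31.7286
Deviations from mean: 6.6714, 2.3714, -6.0286, 0.6714, -6.0286, 13.0714, -10.7286
Σ(y_t−ȳ)(y_{t+2}−ȳ) = (-40.2192) + (1.5922) + (36.3437) + (8.7765) + (64.6780) = 71.1712
Denominator Σ(y_t−ȳ)² = 409.2343
r_2 = 71.1712 / 409.2343 = 0.174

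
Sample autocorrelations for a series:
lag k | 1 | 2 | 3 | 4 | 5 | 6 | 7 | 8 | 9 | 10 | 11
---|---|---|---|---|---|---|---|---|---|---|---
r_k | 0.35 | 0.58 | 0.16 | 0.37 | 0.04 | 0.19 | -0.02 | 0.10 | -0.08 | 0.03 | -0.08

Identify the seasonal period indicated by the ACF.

The largest autocorrelation is r_2 = 0.58, with a weaker echo at lag 4 (0.37); the remaining lags stay at or below 0.35.
The dominant spike at lag 2 indicates a seasonal period of 2.

2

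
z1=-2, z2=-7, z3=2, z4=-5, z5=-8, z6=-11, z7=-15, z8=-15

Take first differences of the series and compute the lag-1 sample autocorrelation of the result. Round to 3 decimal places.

-0.511

First differences Δz: -5, 9, -7, -3, -3, -4, 0
Mean of differences = -1.8571
Numerator Σ(Δz_t−Δz̄)(Δz_{t+1}−Δz̄) = -84.3061
Denominator Σ(Δz_t−Δz̄)² = 164.8571
r_1(Δz) = -84.3061 / 164.8571 = -0.511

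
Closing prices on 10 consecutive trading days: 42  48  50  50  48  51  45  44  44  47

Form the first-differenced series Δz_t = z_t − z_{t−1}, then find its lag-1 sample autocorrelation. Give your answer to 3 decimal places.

-0.042

First differences Δz: 6, 2, 0, -2, 3, -6, -1, 0, 3
Mean of differences = 0.5556
Numerator Σ(Δz_t−Δz̄)(Δz_{t+1}−Δz̄) = -4.0864
Denominator Σ(Δz_t−Δz̄)² = 96.2222
r_1(Δz) = -4.0864 / 96.2222 = -0.042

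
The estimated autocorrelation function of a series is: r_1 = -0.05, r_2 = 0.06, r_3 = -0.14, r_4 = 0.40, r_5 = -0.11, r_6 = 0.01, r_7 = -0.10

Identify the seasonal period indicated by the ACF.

4

The largest autocorrelation is r_4 = 0.40; the remaining lags stay at or below 0.06.
The dominant spike at lag 4 indicates a seasonal period of 4.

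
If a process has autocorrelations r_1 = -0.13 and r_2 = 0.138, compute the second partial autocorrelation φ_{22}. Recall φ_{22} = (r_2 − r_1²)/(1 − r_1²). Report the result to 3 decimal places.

φ_{22} = (r_2 − r_1²) / (1 − r_1²)
r_1² = (-0.13)² = 0.0169
Numerator = 0.138 − 0.0169 = 0.1211; denominator = 1 − 0.0169 = 0.9831
φ_{22} = 0.1211 / 0.9831 = 0.123

0.123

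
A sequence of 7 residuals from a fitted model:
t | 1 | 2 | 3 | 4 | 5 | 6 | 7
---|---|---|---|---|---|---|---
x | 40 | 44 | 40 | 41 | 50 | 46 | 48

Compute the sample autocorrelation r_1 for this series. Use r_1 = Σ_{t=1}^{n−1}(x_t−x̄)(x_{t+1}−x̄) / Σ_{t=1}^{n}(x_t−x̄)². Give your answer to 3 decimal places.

Mean x̄ = (40 + 44 + 40 + 41 + 50 + 46 + 48)/7 = 44.1429
Deviations from mean: -4.1429, -0.1429, -4.1429, -3.1429, 5.8571, 1.8571, 3.8571
Σ(x_t−x̄)(x_{t+1}−x̄) = (0.5918) + (0.5918) + (13.0204) + (-18.4082) + (10.8776) + (7.1633) = 13.8367
Denominator Σ(x_t−x̄)² = 96.8571
r_1 = 13.8367 / 96.8571 = 0.143

0.143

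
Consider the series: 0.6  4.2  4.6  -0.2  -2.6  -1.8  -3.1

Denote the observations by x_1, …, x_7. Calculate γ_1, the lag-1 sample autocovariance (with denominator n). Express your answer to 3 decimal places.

Mean x̄ = (0.6 + 4.2 + 4.6 − 0.2 − 2.6 − 1.8 − 3.1)/7 = 0.2429
Deviations: 0.3571, 3.9571, 4.3571, -0.4429, -2.8429, -2.0429, -3.3429
Σ_{t=1}^{6}(x_t−x̄)(x_{t+1}−x̄) = 30.6210
γ_1 = 30.6210 / 7 = 4.374

4.374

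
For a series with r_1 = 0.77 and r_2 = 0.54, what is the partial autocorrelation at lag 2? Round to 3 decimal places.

φ_{22} = (r_2 − r_1²) / (1 − r_1²)
r_1² = (0.77)² = 0.5929
Numerator = 0.54 − 0.5929 = -0.0529; denominator = 1 − 0.5929 = 0.4071
φ_{22} = -0.0529 / 0.4071 = -0.130

-0.130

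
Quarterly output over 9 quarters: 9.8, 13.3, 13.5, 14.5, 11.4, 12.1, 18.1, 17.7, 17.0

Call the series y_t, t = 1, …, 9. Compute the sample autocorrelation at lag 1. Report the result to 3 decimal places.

0.362

Mean ȳ = (9.8 + 13.3 + 13.5 + 14.5 + 11.4 + 12.1 + 18.1 + 17.7 + 17.0)/9 = 14.1556
Numerator Σ_{t=1}^{8}(y_t−ȳ)(y_{t+1}−ȳ) = 24.7314
Denominator Σ(y_t−ȳ)² = 68.2822
r_1 = 24.7314 / 68.2822 = 0.362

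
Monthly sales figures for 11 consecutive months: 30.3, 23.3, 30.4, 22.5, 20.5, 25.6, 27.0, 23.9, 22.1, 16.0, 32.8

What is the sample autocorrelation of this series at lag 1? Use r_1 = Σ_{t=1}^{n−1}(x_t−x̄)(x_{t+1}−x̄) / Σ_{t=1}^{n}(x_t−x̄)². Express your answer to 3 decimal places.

-0.271

Mean x̄ = (30.3 + 23.3 + 30.4 + 22.5 + 20.5 + 25.6 + 27.0 + 23.9 + 22.1 + 16.0 + 32.8)/11 = 24.9455
Numerator Σ_{t=1}^{10}(x_t−x̄)(x_{t+1}−x̄) = -65.8002
Denominator Σ(x_t−x̄)² = 242.4273
r_1 = -65.8002 / 242.4273 = -0.271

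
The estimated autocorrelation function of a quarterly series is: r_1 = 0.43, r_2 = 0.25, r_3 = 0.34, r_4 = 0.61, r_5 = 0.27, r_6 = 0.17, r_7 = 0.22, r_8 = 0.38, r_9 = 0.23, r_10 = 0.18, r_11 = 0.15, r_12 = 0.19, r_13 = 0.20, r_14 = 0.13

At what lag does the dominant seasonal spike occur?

The largest autocorrelation is r_4 = 0.61; the remaining lags stay at or below 0.43. The elevated value at lag 1 (0.43), dropping to 0.25 at lag 2, reflects decaying short-term dependence rather than seasonality.
The dominant spike at lag 4 indicates a seasonal period of 4.

4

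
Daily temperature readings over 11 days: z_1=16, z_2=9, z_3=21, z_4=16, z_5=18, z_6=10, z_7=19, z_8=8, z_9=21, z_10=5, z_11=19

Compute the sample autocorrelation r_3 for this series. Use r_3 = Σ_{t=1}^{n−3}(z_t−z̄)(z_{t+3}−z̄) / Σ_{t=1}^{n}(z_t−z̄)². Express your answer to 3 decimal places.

Mean z̄ = (16 + 9 + 21 + 16 + 18 + 10 + 19 + 8 + 21 + 5 + 19)/11 = 14.7273
Numerator Σ_{t=1}^{8}(z_t−z̄)(z_{t+3}−z̄) = -163.3140
Denominator Σ(z_t−z̄)² = 324.1818
r_3 = -163.3140 / 324.1818 = -0.504

-0.504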